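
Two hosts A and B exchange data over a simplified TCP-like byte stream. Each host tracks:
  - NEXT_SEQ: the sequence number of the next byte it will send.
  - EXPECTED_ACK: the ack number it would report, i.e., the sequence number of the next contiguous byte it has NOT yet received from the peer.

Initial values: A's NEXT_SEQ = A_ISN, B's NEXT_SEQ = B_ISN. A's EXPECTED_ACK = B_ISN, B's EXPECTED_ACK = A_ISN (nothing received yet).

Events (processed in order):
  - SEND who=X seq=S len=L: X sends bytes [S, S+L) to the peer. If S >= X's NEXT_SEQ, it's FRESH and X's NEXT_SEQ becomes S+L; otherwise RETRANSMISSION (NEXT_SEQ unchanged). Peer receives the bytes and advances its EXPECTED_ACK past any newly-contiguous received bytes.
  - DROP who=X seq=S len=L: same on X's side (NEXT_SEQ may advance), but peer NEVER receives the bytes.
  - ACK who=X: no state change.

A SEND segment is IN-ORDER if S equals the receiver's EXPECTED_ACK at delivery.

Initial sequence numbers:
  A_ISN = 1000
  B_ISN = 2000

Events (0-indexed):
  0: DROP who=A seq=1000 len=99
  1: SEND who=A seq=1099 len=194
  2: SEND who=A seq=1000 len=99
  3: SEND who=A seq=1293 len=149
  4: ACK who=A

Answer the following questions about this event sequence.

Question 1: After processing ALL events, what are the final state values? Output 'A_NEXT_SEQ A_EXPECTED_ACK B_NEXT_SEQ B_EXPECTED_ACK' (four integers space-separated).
After event 0: A_seq=1099 A_ack=2000 B_seq=2000 B_ack=1000
After event 1: A_seq=1293 A_ack=2000 B_seq=2000 B_ack=1000
After event 2: A_seq=1293 A_ack=2000 B_seq=2000 B_ack=1293
After event 3: A_seq=1442 A_ack=2000 B_seq=2000 B_ack=1442
After event 4: A_seq=1442 A_ack=2000 B_seq=2000 B_ack=1442

Answer: 1442 2000 2000 1442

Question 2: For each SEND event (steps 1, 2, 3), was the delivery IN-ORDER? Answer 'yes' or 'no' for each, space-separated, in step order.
Answer: no yes yes

Derivation:
Step 1: SEND seq=1099 -> out-of-order
Step 2: SEND seq=1000 -> in-order
Step 3: SEND seq=1293 -> in-order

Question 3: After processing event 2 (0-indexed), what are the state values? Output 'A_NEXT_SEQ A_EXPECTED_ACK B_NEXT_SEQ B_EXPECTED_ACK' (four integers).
After event 0: A_seq=1099 A_ack=2000 B_seq=2000 B_ack=1000
After event 1: A_seq=1293 A_ack=2000 B_seq=2000 B_ack=1000
After event 2: A_seq=1293 A_ack=2000 B_seq=2000 B_ack=1293

1293 2000 2000 1293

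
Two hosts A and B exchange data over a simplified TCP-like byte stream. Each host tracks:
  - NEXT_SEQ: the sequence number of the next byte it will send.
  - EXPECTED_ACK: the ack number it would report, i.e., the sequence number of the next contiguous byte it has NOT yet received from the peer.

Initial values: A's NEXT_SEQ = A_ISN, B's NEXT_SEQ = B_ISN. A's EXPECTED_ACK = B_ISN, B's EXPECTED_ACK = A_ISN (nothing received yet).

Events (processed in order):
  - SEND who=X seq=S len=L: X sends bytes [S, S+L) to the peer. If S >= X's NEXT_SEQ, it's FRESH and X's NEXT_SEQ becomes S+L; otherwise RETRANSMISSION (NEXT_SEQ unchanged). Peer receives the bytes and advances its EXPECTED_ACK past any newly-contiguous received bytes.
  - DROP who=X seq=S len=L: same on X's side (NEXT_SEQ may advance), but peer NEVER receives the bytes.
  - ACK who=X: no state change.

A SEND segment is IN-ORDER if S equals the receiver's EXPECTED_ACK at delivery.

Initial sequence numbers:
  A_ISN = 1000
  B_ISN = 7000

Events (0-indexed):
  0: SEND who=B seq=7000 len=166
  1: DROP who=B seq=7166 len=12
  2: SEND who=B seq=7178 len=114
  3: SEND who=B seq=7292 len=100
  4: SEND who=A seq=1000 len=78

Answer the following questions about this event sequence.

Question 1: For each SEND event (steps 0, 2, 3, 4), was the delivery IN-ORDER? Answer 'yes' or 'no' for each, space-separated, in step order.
Answer: yes no no yes

Derivation:
Step 0: SEND seq=7000 -> in-order
Step 2: SEND seq=7178 -> out-of-order
Step 3: SEND seq=7292 -> out-of-order
Step 4: SEND seq=1000 -> in-order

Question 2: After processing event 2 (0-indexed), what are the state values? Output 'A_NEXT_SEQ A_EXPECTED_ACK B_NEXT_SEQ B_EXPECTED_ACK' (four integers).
After event 0: A_seq=1000 A_ack=7166 B_seq=7166 B_ack=1000
After event 1: A_seq=1000 A_ack=7166 B_seq=7178 B_ack=1000
After event 2: A_seq=1000 A_ack=7166 B_seq=7292 B_ack=1000

1000 7166 7292 1000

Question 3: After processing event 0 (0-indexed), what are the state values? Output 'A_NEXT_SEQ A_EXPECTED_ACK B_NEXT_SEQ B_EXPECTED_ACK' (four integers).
After event 0: A_seq=1000 A_ack=7166 B_seq=7166 B_ack=1000

1000 7166 7166 1000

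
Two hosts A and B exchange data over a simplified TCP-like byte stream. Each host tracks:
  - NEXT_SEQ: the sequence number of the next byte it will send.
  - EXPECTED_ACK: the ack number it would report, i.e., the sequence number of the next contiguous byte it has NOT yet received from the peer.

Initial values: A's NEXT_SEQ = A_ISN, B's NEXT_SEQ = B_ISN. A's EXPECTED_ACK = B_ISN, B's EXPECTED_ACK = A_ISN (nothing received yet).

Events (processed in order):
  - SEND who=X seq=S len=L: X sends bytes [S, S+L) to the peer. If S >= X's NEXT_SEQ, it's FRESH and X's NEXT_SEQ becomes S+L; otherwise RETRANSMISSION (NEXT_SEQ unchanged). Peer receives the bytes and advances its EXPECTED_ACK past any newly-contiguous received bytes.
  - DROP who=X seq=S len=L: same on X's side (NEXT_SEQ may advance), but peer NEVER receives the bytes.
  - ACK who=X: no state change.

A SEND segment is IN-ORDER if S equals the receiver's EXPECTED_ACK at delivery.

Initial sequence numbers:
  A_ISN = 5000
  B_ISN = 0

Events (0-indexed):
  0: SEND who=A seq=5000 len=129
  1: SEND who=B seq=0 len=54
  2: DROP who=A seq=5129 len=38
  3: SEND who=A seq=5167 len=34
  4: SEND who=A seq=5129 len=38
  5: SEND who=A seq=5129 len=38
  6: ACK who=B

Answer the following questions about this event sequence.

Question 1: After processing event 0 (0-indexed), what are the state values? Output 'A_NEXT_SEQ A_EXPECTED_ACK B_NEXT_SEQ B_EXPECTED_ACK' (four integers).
After event 0: A_seq=5129 A_ack=0 B_seq=0 B_ack=5129

5129 0 0 5129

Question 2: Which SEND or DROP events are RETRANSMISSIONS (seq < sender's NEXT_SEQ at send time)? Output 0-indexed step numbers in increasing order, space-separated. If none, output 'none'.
Step 0: SEND seq=5000 -> fresh
Step 1: SEND seq=0 -> fresh
Step 2: DROP seq=5129 -> fresh
Step 3: SEND seq=5167 -> fresh
Step 4: SEND seq=5129 -> retransmit
Step 5: SEND seq=5129 -> retransmit

Answer: 4 5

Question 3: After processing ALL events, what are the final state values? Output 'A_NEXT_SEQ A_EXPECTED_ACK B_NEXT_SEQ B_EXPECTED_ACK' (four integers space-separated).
After event 0: A_seq=5129 A_ack=0 B_seq=0 B_ack=5129
After event 1: A_seq=5129 A_ack=54 B_seq=54 B_ack=5129
After event 2: A_seq=5167 A_ack=54 B_seq=54 B_ack=5129
After event 3: A_seq=5201 A_ack=54 B_seq=54 B_ack=5129
After event 4: A_seq=5201 A_ack=54 B_seq=54 B_ack=5201
After event 5: A_seq=5201 A_ack=54 B_seq=54 B_ack=5201
After event 6: A_seq=5201 A_ack=54 B_seq=54 B_ack=5201

Answer: 5201 54 54 5201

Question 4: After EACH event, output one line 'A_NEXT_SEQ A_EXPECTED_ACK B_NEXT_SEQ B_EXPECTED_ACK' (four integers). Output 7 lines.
5129 0 0 5129
5129 54 54 5129
5167 54 54 5129
5201 54 54 5129
5201 54 54 5201
5201 54 54 5201
5201 54 54 5201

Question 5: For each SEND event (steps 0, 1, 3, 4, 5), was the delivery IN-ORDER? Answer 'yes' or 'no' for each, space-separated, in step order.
Step 0: SEND seq=5000 -> in-order
Step 1: SEND seq=0 -> in-order
Step 3: SEND seq=5167 -> out-of-order
Step 4: SEND seq=5129 -> in-order
Step 5: SEND seq=5129 -> out-of-order

Answer: yes yes no yes no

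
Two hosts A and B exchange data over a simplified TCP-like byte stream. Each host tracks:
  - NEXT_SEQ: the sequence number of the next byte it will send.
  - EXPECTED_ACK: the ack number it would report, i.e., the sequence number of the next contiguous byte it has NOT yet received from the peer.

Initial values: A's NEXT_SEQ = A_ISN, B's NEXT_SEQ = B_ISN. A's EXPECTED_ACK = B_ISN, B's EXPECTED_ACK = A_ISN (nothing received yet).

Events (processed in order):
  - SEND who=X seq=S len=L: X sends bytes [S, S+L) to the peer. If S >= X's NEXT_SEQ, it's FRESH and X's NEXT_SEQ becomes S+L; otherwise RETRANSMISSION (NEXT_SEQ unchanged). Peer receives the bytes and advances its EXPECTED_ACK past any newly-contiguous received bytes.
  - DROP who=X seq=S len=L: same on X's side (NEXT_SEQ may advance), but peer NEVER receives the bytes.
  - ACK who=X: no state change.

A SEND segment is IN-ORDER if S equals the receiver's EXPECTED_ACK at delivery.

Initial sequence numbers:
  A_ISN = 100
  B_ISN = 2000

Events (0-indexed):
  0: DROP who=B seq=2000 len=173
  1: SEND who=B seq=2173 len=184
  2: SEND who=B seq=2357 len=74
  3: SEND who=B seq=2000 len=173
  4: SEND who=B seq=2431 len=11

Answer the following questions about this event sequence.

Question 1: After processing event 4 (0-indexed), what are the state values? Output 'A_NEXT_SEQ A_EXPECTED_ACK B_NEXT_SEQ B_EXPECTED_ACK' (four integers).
After event 0: A_seq=100 A_ack=2000 B_seq=2173 B_ack=100
After event 1: A_seq=100 A_ack=2000 B_seq=2357 B_ack=100
After event 2: A_seq=100 A_ack=2000 B_seq=2431 B_ack=100
After event 3: A_seq=100 A_ack=2431 B_seq=2431 B_ack=100
After event 4: A_seq=100 A_ack=2442 B_seq=2442 B_ack=100

100 2442 2442 100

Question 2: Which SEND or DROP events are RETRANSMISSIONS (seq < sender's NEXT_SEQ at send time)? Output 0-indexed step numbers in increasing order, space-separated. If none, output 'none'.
Step 0: DROP seq=2000 -> fresh
Step 1: SEND seq=2173 -> fresh
Step 2: SEND seq=2357 -> fresh
Step 3: SEND seq=2000 -> retransmit
Step 4: SEND seq=2431 -> fresh

Answer: 3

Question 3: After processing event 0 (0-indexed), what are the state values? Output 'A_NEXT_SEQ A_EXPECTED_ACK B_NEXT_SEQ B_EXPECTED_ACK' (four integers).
After event 0: A_seq=100 A_ack=2000 B_seq=2173 B_ack=100

100 2000 2173 100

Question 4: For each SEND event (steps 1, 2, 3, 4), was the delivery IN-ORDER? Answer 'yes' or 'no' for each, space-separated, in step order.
Answer: no no yes yes

Derivation:
Step 1: SEND seq=2173 -> out-of-order
Step 2: SEND seq=2357 -> out-of-order
Step 3: SEND seq=2000 -> in-order
Step 4: SEND seq=2431 -> in-order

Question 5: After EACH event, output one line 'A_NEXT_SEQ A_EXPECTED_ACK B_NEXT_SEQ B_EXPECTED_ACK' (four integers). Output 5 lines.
100 2000 2173 100
100 2000 2357 100
100 2000 2431 100
100 2431 2431 100
100 2442 2442 100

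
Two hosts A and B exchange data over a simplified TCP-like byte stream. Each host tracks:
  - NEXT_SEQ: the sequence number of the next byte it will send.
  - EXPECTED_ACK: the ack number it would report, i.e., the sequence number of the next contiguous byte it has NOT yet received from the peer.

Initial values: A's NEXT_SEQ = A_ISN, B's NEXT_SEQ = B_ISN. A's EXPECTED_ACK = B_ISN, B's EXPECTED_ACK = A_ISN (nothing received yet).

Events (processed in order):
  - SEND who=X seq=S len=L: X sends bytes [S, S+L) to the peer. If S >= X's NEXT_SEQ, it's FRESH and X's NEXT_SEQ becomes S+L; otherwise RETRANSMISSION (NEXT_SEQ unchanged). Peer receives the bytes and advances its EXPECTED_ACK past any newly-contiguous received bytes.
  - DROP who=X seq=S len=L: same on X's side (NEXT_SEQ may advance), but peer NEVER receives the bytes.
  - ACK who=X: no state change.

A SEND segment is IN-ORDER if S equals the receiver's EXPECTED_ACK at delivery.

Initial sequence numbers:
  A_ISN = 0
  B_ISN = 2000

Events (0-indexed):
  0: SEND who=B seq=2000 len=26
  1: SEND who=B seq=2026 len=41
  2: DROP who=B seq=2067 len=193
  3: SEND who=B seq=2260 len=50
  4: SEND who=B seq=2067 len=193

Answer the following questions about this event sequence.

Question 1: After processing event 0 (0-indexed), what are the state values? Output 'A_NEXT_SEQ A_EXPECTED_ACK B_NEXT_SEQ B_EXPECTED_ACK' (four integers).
After event 0: A_seq=0 A_ack=2026 B_seq=2026 B_ack=0

0 2026 2026 0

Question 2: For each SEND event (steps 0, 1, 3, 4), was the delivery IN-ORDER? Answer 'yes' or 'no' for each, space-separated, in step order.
Step 0: SEND seq=2000 -> in-order
Step 1: SEND seq=2026 -> in-order
Step 3: SEND seq=2260 -> out-of-order
Step 4: SEND seq=2067 -> in-order

Answer: yes yes no yes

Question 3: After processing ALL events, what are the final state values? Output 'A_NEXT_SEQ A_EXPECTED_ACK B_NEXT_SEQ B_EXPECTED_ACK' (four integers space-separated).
Answer: 0 2310 2310 0

Derivation:
After event 0: A_seq=0 A_ack=2026 B_seq=2026 B_ack=0
After event 1: A_seq=0 A_ack=2067 B_seq=2067 B_ack=0
After event 2: A_seq=0 A_ack=2067 B_seq=2260 B_ack=0
After event 3: A_seq=0 A_ack=2067 B_seq=2310 B_ack=0
After event 4: A_seq=0 A_ack=2310 B_seq=2310 B_ack=0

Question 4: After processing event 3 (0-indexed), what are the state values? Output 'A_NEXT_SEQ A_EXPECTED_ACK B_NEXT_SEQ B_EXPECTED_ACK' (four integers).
After event 0: A_seq=0 A_ack=2026 B_seq=2026 B_ack=0
After event 1: A_seq=0 A_ack=2067 B_seq=2067 B_ack=0
After event 2: A_seq=0 A_ack=2067 B_seq=2260 B_ack=0
After event 3: A_seq=0 A_ack=2067 B_seq=2310 B_ack=0

0 2067 2310 0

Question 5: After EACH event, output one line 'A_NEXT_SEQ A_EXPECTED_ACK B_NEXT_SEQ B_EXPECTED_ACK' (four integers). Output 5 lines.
0 2026 2026 0
0 2067 2067 0
0 2067 2260 0
0 2067 2310 0
0 2310 2310 0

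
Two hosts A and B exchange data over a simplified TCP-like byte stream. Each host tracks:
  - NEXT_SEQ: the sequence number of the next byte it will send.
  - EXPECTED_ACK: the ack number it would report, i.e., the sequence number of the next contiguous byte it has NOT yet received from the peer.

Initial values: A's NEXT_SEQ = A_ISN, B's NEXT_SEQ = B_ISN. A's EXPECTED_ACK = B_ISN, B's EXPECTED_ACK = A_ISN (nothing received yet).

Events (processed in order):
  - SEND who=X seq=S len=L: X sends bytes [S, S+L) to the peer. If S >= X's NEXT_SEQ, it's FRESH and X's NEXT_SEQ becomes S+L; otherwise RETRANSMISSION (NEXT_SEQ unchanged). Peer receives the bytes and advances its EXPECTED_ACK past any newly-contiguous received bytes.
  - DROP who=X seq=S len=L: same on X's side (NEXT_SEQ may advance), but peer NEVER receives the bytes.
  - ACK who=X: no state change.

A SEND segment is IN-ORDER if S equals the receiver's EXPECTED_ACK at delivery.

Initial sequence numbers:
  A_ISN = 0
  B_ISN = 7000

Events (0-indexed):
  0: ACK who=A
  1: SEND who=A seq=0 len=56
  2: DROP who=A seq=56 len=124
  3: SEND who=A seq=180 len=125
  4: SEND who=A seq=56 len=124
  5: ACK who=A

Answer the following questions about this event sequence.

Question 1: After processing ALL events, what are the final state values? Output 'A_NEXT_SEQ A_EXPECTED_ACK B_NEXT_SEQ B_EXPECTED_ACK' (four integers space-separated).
After event 0: A_seq=0 A_ack=7000 B_seq=7000 B_ack=0
After event 1: A_seq=56 A_ack=7000 B_seq=7000 B_ack=56
After event 2: A_seq=180 A_ack=7000 B_seq=7000 B_ack=56
After event 3: A_seq=305 A_ack=7000 B_seq=7000 B_ack=56
After event 4: A_seq=305 A_ack=7000 B_seq=7000 B_ack=305
After event 5: A_seq=305 A_ack=7000 B_seq=7000 B_ack=305

Answer: 305 7000 7000 305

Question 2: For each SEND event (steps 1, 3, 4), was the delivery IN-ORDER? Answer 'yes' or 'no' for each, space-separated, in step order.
Step 1: SEND seq=0 -> in-order
Step 3: SEND seq=180 -> out-of-order
Step 4: SEND seq=56 -> in-order

Answer: yes no yes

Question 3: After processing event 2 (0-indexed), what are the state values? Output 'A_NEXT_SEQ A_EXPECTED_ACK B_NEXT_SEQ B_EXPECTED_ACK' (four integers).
After event 0: A_seq=0 A_ack=7000 B_seq=7000 B_ack=0
After event 1: A_seq=56 A_ack=7000 B_seq=7000 B_ack=56
After event 2: A_seq=180 A_ack=7000 B_seq=7000 B_ack=56

180 7000 7000 56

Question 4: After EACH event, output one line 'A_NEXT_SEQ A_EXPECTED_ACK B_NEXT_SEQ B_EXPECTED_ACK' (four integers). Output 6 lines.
0 7000 7000 0
56 7000 7000 56
180 7000 7000 56
305 7000 7000 56
305 7000 7000 305
305 7000 7000 305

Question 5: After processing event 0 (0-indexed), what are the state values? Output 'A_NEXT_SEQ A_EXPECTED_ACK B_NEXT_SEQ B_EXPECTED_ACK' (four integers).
After event 0: A_seq=0 A_ack=7000 B_seq=7000 B_ack=0

0 7000 7000 0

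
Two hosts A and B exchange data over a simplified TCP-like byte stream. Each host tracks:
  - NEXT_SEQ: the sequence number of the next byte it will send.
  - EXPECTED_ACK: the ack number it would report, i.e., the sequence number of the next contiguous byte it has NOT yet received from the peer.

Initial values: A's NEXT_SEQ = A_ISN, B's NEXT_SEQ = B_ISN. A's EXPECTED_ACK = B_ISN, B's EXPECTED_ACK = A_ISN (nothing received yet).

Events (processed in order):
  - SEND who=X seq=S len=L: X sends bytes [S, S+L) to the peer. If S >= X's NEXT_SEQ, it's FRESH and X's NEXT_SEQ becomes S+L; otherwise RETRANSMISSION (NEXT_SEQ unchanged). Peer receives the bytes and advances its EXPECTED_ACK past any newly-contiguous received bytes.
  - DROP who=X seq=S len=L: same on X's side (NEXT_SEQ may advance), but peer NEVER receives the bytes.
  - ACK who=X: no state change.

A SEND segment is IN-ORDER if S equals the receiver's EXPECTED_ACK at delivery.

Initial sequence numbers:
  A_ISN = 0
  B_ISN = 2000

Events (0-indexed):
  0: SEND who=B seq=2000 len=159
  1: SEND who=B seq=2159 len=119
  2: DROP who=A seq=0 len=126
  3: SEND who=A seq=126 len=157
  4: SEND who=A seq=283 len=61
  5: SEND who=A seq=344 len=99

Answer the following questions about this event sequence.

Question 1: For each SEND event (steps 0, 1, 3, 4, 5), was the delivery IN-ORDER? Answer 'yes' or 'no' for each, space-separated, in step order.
Answer: yes yes no no no

Derivation:
Step 0: SEND seq=2000 -> in-order
Step 1: SEND seq=2159 -> in-order
Step 3: SEND seq=126 -> out-of-order
Step 4: SEND seq=283 -> out-of-order
Step 5: SEND seq=344 -> out-of-order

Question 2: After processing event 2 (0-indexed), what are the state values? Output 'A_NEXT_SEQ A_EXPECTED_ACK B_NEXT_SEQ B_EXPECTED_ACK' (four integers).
After event 0: A_seq=0 A_ack=2159 B_seq=2159 B_ack=0
After event 1: A_seq=0 A_ack=2278 B_seq=2278 B_ack=0
After event 2: A_seq=126 A_ack=2278 B_seq=2278 B_ack=0

126 2278 2278 0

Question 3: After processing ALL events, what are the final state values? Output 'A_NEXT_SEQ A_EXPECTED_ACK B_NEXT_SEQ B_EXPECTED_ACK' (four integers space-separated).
Answer: 443 2278 2278 0

Derivation:
After event 0: A_seq=0 A_ack=2159 B_seq=2159 B_ack=0
After event 1: A_seq=0 A_ack=2278 B_seq=2278 B_ack=0
After event 2: A_seq=126 A_ack=2278 B_seq=2278 B_ack=0
After event 3: A_seq=283 A_ack=2278 B_seq=2278 B_ack=0
After event 4: A_seq=344 A_ack=2278 B_seq=2278 B_ack=0
After event 5: A_seq=443 A_ack=2278 B_seq=2278 B_ack=0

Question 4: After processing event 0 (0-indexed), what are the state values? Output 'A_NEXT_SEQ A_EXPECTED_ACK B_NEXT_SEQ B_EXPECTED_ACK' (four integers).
After event 0: A_seq=0 A_ack=2159 B_seq=2159 B_ack=0

0 2159 2159 0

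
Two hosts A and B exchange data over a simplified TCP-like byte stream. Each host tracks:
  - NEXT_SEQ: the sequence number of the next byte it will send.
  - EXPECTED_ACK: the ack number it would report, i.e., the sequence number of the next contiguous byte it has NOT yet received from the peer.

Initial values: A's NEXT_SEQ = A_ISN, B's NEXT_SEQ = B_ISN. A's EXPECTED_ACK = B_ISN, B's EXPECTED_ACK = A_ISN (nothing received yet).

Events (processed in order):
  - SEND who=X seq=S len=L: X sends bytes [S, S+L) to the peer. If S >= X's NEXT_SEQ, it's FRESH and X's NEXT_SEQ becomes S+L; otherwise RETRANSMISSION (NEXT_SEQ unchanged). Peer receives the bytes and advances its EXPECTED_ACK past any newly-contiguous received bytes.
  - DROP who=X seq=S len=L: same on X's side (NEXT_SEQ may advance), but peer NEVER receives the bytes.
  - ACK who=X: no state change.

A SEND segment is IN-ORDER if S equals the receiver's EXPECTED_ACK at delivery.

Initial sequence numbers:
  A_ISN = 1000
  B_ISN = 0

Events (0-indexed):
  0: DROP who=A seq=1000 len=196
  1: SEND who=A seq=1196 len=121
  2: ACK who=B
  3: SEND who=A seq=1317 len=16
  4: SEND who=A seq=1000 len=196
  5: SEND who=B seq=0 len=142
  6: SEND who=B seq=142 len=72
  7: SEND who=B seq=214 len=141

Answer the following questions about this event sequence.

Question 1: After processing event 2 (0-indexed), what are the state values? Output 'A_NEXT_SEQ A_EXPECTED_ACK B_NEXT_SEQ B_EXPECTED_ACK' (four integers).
After event 0: A_seq=1196 A_ack=0 B_seq=0 B_ack=1000
After event 1: A_seq=1317 A_ack=0 B_seq=0 B_ack=1000
After event 2: A_seq=1317 A_ack=0 B_seq=0 B_ack=1000

1317 0 0 1000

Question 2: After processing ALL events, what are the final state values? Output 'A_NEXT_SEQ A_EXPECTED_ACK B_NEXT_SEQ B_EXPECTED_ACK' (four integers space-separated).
After event 0: A_seq=1196 A_ack=0 B_seq=0 B_ack=1000
After event 1: A_seq=1317 A_ack=0 B_seq=0 B_ack=1000
After event 2: A_seq=1317 A_ack=0 B_seq=0 B_ack=1000
After event 3: A_seq=1333 A_ack=0 B_seq=0 B_ack=1000
After event 4: A_seq=1333 A_ack=0 B_seq=0 B_ack=1333
After event 5: A_seq=1333 A_ack=142 B_seq=142 B_ack=1333
After event 6: A_seq=1333 A_ack=214 B_seq=214 B_ack=1333
After event 7: A_seq=1333 A_ack=355 B_seq=355 B_ack=1333

Answer: 1333 355 355 1333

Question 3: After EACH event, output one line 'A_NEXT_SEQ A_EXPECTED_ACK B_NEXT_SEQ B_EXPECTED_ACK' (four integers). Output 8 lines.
1196 0 0 1000
1317 0 0 1000
1317 0 0 1000
1333 0 0 1000
1333 0 0 1333
1333 142 142 1333
1333 214 214 1333
1333 355 355 1333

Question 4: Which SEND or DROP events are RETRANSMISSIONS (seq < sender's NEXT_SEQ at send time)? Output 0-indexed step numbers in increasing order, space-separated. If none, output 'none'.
Answer: 4

Derivation:
Step 0: DROP seq=1000 -> fresh
Step 1: SEND seq=1196 -> fresh
Step 3: SEND seq=1317 -> fresh
Step 4: SEND seq=1000 -> retransmit
Step 5: SEND seq=0 -> fresh
Step 6: SEND seq=142 -> fresh
Step 7: SEND seq=214 -> fresh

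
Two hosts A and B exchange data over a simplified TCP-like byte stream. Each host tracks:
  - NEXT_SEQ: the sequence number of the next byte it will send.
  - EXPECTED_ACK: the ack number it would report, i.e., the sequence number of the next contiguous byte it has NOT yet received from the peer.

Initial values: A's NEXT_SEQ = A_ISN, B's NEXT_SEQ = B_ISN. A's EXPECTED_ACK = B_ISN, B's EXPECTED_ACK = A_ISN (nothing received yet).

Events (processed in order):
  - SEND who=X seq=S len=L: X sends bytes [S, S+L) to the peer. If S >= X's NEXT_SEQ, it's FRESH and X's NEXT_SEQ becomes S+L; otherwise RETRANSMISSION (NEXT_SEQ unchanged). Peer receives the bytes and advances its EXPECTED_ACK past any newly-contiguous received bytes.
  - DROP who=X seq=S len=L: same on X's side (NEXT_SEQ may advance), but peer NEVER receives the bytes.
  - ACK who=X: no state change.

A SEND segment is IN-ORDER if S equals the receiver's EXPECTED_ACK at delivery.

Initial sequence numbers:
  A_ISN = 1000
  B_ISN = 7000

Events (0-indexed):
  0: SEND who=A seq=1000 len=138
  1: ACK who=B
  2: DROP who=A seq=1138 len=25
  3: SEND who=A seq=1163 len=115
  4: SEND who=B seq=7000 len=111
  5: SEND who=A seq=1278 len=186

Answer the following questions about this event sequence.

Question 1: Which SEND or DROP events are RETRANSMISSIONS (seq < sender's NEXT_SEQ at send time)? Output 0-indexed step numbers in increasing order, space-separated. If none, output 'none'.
Step 0: SEND seq=1000 -> fresh
Step 2: DROP seq=1138 -> fresh
Step 3: SEND seq=1163 -> fresh
Step 4: SEND seq=7000 -> fresh
Step 5: SEND seq=1278 -> fresh

Answer: none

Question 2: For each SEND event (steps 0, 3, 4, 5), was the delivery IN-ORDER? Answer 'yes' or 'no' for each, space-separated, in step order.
Answer: yes no yes no

Derivation:
Step 0: SEND seq=1000 -> in-order
Step 3: SEND seq=1163 -> out-of-order
Step 4: SEND seq=7000 -> in-order
Step 5: SEND seq=1278 -> out-of-order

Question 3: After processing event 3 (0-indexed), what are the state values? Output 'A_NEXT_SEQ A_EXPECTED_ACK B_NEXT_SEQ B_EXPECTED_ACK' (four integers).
After event 0: A_seq=1138 A_ack=7000 B_seq=7000 B_ack=1138
After event 1: A_seq=1138 A_ack=7000 B_seq=7000 B_ack=1138
After event 2: A_seq=1163 A_ack=7000 B_seq=7000 B_ack=1138
After event 3: A_seq=1278 A_ack=7000 B_seq=7000 B_ack=1138

1278 7000 7000 1138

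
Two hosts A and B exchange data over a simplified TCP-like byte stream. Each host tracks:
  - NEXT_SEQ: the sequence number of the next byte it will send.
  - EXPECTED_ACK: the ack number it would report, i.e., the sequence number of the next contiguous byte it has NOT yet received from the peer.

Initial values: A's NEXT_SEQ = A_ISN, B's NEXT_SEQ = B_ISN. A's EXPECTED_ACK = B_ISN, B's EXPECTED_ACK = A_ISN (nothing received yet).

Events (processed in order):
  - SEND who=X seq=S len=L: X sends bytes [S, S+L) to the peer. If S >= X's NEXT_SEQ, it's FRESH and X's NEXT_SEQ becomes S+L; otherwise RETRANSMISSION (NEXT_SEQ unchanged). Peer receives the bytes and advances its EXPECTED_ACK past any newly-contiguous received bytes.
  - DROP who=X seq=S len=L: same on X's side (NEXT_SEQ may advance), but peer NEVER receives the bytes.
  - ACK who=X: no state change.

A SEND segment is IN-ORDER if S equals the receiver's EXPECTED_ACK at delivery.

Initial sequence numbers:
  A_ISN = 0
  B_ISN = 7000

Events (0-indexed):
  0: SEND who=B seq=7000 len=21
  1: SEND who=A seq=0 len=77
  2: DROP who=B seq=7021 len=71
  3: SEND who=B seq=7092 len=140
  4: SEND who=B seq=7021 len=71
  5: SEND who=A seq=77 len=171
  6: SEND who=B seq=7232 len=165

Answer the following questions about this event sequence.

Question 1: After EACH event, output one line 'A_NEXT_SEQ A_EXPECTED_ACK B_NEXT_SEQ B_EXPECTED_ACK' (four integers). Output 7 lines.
0 7021 7021 0
77 7021 7021 77
77 7021 7092 77
77 7021 7232 77
77 7232 7232 77
248 7232 7232 248
248 7397 7397 248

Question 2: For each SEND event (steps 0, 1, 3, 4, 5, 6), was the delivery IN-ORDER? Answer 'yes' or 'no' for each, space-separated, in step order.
Step 0: SEND seq=7000 -> in-order
Step 1: SEND seq=0 -> in-order
Step 3: SEND seq=7092 -> out-of-order
Step 4: SEND seq=7021 -> in-order
Step 5: SEND seq=77 -> in-order
Step 6: SEND seq=7232 -> in-order

Answer: yes yes no yes yes yes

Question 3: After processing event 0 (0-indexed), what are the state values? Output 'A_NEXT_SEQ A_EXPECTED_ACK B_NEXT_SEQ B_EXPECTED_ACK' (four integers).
After event 0: A_seq=0 A_ack=7021 B_seq=7021 B_ack=0

0 7021 7021 0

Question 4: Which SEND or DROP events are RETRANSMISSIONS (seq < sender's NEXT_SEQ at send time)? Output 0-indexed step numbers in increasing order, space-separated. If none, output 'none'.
Step 0: SEND seq=7000 -> fresh
Step 1: SEND seq=0 -> fresh
Step 2: DROP seq=7021 -> fresh
Step 3: SEND seq=7092 -> fresh
Step 4: SEND seq=7021 -> retransmit
Step 5: SEND seq=77 -> fresh
Step 6: SEND seq=7232 -> fresh

Answer: 4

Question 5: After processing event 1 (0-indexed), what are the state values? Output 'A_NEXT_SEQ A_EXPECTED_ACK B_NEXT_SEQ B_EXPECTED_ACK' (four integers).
After event 0: A_seq=0 A_ack=7021 B_seq=7021 B_ack=0
After event 1: A_seq=77 A_ack=7021 B_seq=7021 B_ack=77

77 7021 7021 77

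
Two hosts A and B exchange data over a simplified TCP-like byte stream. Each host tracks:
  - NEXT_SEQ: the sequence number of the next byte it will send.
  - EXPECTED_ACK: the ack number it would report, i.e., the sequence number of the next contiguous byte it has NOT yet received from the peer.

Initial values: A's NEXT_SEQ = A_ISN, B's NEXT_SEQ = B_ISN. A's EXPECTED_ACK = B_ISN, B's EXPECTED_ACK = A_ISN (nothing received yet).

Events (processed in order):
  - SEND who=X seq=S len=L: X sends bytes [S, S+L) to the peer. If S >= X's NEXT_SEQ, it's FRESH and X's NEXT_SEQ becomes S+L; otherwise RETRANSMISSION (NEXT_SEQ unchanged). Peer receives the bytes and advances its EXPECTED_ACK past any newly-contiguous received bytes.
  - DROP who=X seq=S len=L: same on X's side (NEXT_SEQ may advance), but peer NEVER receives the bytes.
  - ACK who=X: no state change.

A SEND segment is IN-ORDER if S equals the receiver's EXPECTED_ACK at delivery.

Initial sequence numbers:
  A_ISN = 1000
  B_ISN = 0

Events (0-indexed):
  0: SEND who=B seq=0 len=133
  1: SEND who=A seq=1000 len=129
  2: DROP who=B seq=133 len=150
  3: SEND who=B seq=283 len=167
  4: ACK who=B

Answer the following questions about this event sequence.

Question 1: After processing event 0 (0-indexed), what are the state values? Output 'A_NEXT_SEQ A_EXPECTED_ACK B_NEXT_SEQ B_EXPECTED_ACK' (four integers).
After event 0: A_seq=1000 A_ack=133 B_seq=133 B_ack=1000

1000 133 133 1000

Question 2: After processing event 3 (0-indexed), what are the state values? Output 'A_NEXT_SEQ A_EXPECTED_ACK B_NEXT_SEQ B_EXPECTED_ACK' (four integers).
After event 0: A_seq=1000 A_ack=133 B_seq=133 B_ack=1000
After event 1: A_seq=1129 A_ack=133 B_seq=133 B_ack=1129
After event 2: A_seq=1129 A_ack=133 B_seq=283 B_ack=1129
After event 3: A_seq=1129 A_ack=133 B_seq=450 B_ack=1129

1129 133 450 1129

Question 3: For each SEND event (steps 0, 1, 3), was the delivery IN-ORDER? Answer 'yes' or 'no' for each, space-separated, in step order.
Step 0: SEND seq=0 -> in-order
Step 1: SEND seq=1000 -> in-order
Step 3: SEND seq=283 -> out-of-order

Answer: yes yes no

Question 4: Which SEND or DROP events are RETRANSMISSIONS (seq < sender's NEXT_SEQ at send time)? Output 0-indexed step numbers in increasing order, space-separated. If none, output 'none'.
Answer: none

Derivation:
Step 0: SEND seq=0 -> fresh
Step 1: SEND seq=1000 -> fresh
Step 2: DROP seq=133 -> fresh
Step 3: SEND seq=283 -> fresh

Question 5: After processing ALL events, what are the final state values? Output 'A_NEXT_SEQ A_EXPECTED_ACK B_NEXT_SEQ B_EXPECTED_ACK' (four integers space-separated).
Answer: 1129 133 450 1129

Derivation:
After event 0: A_seq=1000 A_ack=133 B_seq=133 B_ack=1000
After event 1: A_seq=1129 A_ack=133 B_seq=133 B_ack=1129
After event 2: A_seq=1129 A_ack=133 B_seq=283 B_ack=1129
After event 3: A_seq=1129 A_ack=133 B_seq=450 B_ack=1129
After event 4: A_seq=1129 A_ack=133 B_seq=450 B_ack=1129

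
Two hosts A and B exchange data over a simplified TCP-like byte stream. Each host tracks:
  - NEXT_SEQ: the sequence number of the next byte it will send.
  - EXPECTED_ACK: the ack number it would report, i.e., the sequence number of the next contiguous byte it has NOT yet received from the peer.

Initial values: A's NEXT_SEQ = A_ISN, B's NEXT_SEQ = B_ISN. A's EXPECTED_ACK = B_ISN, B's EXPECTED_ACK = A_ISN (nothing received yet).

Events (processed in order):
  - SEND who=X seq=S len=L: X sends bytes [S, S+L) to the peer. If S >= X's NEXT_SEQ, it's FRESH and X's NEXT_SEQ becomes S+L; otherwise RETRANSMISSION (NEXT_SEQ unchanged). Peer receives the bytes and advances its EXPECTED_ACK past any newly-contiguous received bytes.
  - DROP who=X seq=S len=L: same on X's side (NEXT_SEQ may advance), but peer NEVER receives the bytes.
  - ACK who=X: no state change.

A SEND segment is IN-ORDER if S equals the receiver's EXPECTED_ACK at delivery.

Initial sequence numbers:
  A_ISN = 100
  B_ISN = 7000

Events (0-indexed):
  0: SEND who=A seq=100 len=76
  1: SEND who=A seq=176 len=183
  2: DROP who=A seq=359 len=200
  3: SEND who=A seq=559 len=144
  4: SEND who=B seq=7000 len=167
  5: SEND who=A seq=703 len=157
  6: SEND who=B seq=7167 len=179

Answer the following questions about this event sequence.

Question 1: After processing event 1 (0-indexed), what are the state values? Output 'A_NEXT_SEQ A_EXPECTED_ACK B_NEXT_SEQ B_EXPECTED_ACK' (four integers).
After event 0: A_seq=176 A_ack=7000 B_seq=7000 B_ack=176
After event 1: A_seq=359 A_ack=7000 B_seq=7000 B_ack=359

359 7000 7000 359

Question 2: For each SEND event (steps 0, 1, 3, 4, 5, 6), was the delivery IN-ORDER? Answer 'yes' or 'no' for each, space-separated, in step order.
Answer: yes yes no yes no yes

Derivation:
Step 0: SEND seq=100 -> in-order
Step 1: SEND seq=176 -> in-order
Step 3: SEND seq=559 -> out-of-order
Step 4: SEND seq=7000 -> in-order
Step 5: SEND seq=703 -> out-of-order
Step 6: SEND seq=7167 -> in-order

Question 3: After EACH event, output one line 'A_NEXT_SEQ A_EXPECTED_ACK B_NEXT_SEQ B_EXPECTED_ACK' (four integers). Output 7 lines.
176 7000 7000 176
359 7000 7000 359
559 7000 7000 359
703 7000 7000 359
703 7167 7167 359
860 7167 7167 359
860 7346 7346 359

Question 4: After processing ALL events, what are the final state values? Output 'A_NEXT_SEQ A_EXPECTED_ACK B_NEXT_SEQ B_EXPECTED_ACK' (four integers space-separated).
Answer: 860 7346 7346 359

Derivation:
After event 0: A_seq=176 A_ack=7000 B_seq=7000 B_ack=176
After event 1: A_seq=359 A_ack=7000 B_seq=7000 B_ack=359
After event 2: A_seq=559 A_ack=7000 B_seq=7000 B_ack=359
After event 3: A_seq=703 A_ack=7000 B_seq=7000 B_ack=359
After event 4: A_seq=703 A_ack=7167 B_seq=7167 B_ack=359
After event 5: A_seq=860 A_ack=7167 B_seq=7167 B_ack=359
After event 6: A_seq=860 A_ack=7346 B_seq=7346 B_ack=359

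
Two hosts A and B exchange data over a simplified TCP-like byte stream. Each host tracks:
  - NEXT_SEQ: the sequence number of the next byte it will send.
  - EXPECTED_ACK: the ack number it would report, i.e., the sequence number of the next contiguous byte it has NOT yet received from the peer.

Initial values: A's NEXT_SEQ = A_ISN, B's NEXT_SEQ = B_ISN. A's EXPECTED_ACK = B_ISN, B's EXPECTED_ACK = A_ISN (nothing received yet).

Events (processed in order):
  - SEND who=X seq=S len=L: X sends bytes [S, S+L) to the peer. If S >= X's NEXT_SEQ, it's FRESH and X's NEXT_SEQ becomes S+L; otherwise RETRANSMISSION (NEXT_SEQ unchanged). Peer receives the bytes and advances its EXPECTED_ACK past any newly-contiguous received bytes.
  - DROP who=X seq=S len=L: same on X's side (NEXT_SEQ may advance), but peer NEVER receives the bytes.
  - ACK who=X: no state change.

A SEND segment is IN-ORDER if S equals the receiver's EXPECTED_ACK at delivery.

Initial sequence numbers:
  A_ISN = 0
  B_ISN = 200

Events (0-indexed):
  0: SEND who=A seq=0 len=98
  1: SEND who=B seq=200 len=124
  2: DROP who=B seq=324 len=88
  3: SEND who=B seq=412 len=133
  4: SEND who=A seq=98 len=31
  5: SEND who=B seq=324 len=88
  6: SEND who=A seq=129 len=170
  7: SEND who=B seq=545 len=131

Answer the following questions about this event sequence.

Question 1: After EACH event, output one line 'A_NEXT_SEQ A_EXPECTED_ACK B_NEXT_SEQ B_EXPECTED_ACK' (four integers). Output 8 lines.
98 200 200 98
98 324 324 98
98 324 412 98
98 324 545 98
129 324 545 129
129 545 545 129
299 545 545 299
299 676 676 299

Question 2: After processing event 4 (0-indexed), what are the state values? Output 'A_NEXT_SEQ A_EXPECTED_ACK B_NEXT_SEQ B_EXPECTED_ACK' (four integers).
After event 0: A_seq=98 A_ack=200 B_seq=200 B_ack=98
After event 1: A_seq=98 A_ack=324 B_seq=324 B_ack=98
After event 2: A_seq=98 A_ack=324 B_seq=412 B_ack=98
After event 3: A_seq=98 A_ack=324 B_seq=545 B_ack=98
After event 4: A_seq=129 A_ack=324 B_seq=545 B_ack=129

129 324 545 129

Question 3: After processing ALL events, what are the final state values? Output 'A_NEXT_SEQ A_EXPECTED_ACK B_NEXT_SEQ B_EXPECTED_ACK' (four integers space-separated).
Answer: 299 676 676 299

Derivation:
After event 0: A_seq=98 A_ack=200 B_seq=200 B_ack=98
After event 1: A_seq=98 A_ack=324 B_seq=324 B_ack=98
After event 2: A_seq=98 A_ack=324 B_seq=412 B_ack=98
After event 3: A_seq=98 A_ack=324 B_seq=545 B_ack=98
After event 4: A_seq=129 A_ack=324 B_seq=545 B_ack=129
After event 5: A_seq=129 A_ack=545 B_seq=545 B_ack=129
After event 6: A_seq=299 A_ack=545 B_seq=545 B_ack=299
After event 7: A_seq=299 A_ack=676 B_seq=676 B_ack=299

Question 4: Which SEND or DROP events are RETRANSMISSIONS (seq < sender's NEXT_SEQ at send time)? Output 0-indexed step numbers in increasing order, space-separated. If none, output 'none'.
Answer: 5

Derivation:
Step 0: SEND seq=0 -> fresh
Step 1: SEND seq=200 -> fresh
Step 2: DROP seq=324 -> fresh
Step 3: SEND seq=412 -> fresh
Step 4: SEND seq=98 -> fresh
Step 5: SEND seq=324 -> retransmit
Step 6: SEND seq=129 -> fresh
Step 7: SEND seq=545 -> fresh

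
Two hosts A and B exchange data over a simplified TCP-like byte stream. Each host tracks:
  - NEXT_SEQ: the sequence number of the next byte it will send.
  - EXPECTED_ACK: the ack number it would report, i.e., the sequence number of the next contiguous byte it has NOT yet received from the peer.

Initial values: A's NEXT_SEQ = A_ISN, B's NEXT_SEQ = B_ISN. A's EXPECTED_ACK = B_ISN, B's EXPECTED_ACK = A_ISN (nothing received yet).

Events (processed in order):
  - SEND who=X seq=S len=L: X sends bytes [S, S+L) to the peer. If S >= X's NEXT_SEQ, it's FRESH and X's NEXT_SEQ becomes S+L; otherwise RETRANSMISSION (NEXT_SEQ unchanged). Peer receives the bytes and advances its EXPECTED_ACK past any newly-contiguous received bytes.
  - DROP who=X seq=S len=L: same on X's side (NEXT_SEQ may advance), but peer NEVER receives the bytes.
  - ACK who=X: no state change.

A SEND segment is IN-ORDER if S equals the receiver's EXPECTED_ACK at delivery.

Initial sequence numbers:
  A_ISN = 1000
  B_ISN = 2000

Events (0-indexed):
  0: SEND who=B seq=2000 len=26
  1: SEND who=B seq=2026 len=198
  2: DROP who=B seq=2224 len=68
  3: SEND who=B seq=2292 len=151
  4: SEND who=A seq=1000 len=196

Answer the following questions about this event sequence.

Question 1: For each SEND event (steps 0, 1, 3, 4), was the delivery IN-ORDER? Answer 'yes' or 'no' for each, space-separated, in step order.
Step 0: SEND seq=2000 -> in-order
Step 1: SEND seq=2026 -> in-order
Step 3: SEND seq=2292 -> out-of-order
Step 4: SEND seq=1000 -> in-order

Answer: yes yes no yes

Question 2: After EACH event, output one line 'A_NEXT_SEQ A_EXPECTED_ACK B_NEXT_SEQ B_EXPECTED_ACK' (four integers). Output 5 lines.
1000 2026 2026 1000
1000 2224 2224 1000
1000 2224 2292 1000
1000 2224 2443 1000
1196 2224 2443 1196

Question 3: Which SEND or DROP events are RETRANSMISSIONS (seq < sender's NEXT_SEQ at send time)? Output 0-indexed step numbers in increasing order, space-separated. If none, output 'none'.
Answer: none

Derivation:
Step 0: SEND seq=2000 -> fresh
Step 1: SEND seq=2026 -> fresh
Step 2: DROP seq=2224 -> fresh
Step 3: SEND seq=2292 -> fresh
Step 4: SEND seq=1000 -> fresh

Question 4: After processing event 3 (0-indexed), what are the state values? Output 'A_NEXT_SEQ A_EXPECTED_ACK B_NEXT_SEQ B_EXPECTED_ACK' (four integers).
After event 0: A_seq=1000 A_ack=2026 B_seq=2026 B_ack=1000
After event 1: A_seq=1000 A_ack=2224 B_seq=2224 B_ack=1000
After event 2: A_seq=1000 A_ack=2224 B_seq=2292 B_ack=1000
After event 3: A_seq=1000 A_ack=2224 B_seq=2443 B_ack=1000

1000 2224 2443 1000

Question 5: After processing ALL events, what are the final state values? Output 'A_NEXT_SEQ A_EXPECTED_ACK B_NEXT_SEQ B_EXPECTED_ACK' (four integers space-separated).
Answer: 1196 2224 2443 1196

Derivation:
After event 0: A_seq=1000 A_ack=2026 B_seq=2026 B_ack=1000
After event 1: A_seq=1000 A_ack=2224 B_seq=2224 B_ack=1000
After event 2: A_seq=1000 A_ack=2224 B_seq=2292 B_ack=1000
After event 3: A_seq=1000 A_ack=2224 B_seq=2443 B_ack=1000
After event 4: A_seq=1196 A_ack=2224 B_seq=2443 B_ack=1196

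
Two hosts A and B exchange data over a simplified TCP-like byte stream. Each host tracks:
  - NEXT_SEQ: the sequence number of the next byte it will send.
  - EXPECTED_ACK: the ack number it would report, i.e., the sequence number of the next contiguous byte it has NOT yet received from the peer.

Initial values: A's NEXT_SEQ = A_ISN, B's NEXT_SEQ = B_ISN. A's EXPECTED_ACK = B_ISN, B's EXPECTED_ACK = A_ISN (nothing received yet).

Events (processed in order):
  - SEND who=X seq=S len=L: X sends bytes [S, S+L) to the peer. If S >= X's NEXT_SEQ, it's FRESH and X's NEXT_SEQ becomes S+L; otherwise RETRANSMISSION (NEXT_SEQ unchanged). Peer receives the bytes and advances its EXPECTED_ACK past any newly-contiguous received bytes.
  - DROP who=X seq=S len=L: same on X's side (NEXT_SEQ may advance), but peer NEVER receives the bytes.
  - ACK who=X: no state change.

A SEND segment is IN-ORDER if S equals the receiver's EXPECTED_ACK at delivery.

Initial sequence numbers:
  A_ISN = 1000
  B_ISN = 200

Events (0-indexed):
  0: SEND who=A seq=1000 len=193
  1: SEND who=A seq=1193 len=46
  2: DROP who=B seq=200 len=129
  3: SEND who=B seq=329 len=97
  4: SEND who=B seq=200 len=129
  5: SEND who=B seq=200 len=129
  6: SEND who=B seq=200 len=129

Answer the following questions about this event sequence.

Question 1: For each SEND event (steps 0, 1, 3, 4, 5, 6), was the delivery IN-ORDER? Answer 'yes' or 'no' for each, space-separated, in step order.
Answer: yes yes no yes no no

Derivation:
Step 0: SEND seq=1000 -> in-order
Step 1: SEND seq=1193 -> in-order
Step 3: SEND seq=329 -> out-of-order
Step 4: SEND seq=200 -> in-order
Step 5: SEND seq=200 -> out-of-order
Step 6: SEND seq=200 -> out-of-order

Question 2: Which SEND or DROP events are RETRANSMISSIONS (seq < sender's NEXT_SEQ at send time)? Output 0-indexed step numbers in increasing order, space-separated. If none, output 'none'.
Step 0: SEND seq=1000 -> fresh
Step 1: SEND seq=1193 -> fresh
Step 2: DROP seq=200 -> fresh
Step 3: SEND seq=329 -> fresh
Step 4: SEND seq=200 -> retransmit
Step 5: SEND seq=200 -> retransmit
Step 6: SEND seq=200 -> retransmit

Answer: 4 5 6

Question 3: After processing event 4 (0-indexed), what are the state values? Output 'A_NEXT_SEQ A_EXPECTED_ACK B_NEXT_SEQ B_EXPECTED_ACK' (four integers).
After event 0: A_seq=1193 A_ack=200 B_seq=200 B_ack=1193
After event 1: A_seq=1239 A_ack=200 B_seq=200 B_ack=1239
After event 2: A_seq=1239 A_ack=200 B_seq=329 B_ack=1239
After event 3: A_seq=1239 A_ack=200 B_seq=426 B_ack=1239
After event 4: A_seq=1239 A_ack=426 B_seq=426 B_ack=1239

1239 426 426 1239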